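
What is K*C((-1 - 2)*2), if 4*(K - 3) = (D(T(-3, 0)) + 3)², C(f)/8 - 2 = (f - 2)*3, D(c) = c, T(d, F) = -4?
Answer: -572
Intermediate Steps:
C(f) = -32 + 24*f (C(f) = 16 + 8*((f - 2)*3) = 16 + 8*((-2 + f)*3) = 16 + 8*(-6 + 3*f) = 16 + (-48 + 24*f) = -32 + 24*f)
K = 13/4 (K = 3 + (-4 + 3)²/4 = 3 + (¼)*(-1)² = 3 + (¼)*1 = 3 + ¼ = 13/4 ≈ 3.2500)
K*C((-1 - 2)*2) = 13*(-32 + 24*((-1 - 2)*2))/4 = 13*(-32 + 24*(-3*2))/4 = 13*(-32 + 24*(-6))/4 = 13*(-32 - 144)/4 = (13/4)*(-176) = -572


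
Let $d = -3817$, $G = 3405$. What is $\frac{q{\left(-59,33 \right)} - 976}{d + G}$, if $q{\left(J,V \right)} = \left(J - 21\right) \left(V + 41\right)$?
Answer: $\frac{1724}{103} \approx 16.738$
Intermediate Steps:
$q{\left(J,V \right)} = \left(-21 + J\right) \left(41 + V\right)$
$\frac{q{\left(-59,33 \right)} - 976}{d + G} = \frac{\left(-861 - 693 + 41 \left(-59\right) - 1947\right) - 976}{-3817 + 3405} = \frac{\left(-861 - 693 - 2419 - 1947\right) - 976}{-412} = \left(-5920 - 976\right) \left(- \frac{1}{412}\right) = \left(-6896\right) \left(- \frac{1}{412}\right) = \frac{1724}{103}$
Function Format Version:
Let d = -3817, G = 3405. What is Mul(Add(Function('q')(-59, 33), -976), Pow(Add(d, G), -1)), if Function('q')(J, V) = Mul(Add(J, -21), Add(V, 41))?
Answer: Rational(1724, 103) ≈ 16.738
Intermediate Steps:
Function('q')(J, V) = Mul(Add(-21, J), Add(41, V))
Mul(Add(Function('q')(-59, 33), -976), Pow(Add(d, G), -1)) = Mul(Add(Add(-861, Mul(-21, 33), Mul(41, -59), Mul(-59, 33)), -976), Pow(Add(-3817, 3405), -1)) = Mul(Add(Add(-861, -693, -2419, -1947), -976), Pow(-412, -1)) = Mul(Add(-5920, -976), Rational(-1, 412)) = Mul(-6896, Rational(-1, 412)) = Rational(1724, 103)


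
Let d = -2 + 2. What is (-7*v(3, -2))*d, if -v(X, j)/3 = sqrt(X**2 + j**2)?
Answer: 0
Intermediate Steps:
v(X, j) = -3*sqrt(X**2 + j**2)
d = 0
(-7*v(3, -2))*d = -(-21)*sqrt(3**2 + (-2)**2)*0 = -(-21)*sqrt(9 + 4)*0 = -(-21)*sqrt(13)*0 = (21*sqrt(13))*0 = 0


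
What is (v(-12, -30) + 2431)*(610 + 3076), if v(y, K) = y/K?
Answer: 44810702/5 ≈ 8.9621e+6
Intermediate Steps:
(v(-12, -30) + 2431)*(610 + 3076) = (-12/(-30) + 2431)*(610 + 3076) = (-12*(-1/30) + 2431)*3686 = (⅖ + 2431)*3686 = (12157/5)*3686 = 44810702/5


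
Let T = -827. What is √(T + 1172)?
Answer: √345 ≈ 18.574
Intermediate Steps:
√(T + 1172) = √(-827 + 1172) = √345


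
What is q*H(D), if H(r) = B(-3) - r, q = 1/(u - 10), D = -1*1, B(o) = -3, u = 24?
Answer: -⅐ ≈ -0.14286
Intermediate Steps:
D = -1
q = 1/14 (q = 1/(24 - 10) = 1/14 ≈ 0.071429)
H(r) = -3 - r
q*H(D) = (-3 - 1*(-1))/14 = (-3 + 1)/14 = (1/14)*(-2) = -⅐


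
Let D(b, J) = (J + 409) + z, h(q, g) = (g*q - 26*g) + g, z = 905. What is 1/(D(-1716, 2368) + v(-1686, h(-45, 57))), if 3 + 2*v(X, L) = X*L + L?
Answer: 2/6730511 ≈ 2.9715e-7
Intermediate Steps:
h(q, g) = -25*g + g*q (h(q, g) = (-26*g + g*q) + g = -25*g + g*q)
D(b, J) = 1314 + J (D(b, J) = (J + 409) + 905 = (409 + J) + 905 = 1314 + J)
v(X, L) = -3/2 + L/2 + L*X/2 (v(X, L) = -3/2 + (X*L + L)/2 = -3/2 + (L*X + L)/2 = -3/2 + (L + L*X)/2 = -3/2 + (L/2 + L*X/2) = -3/2 + L/2 + L*X/2)
1/(D(-1716, 2368) + v(-1686, h(-45, 57))) = 1/((1314 + 2368) + (-3/2 + (57*(-25 - 45))/2 + (1/2)*(57*(-25 - 45))*(-1686))) = 1/(3682 + (-3/2 + (57*(-70))/2 + (1/2)*(57*(-70))*(-1686))) = 1/(3682 + (-3/2 + (1/2)*(-3990) + (1/2)*(-3990)*(-1686))) = 1/(3682 + (-3/2 - 1995 + 3363570)) = 1/(3682 + 6723147/2) = 1/(6730511/2) = 2/6730511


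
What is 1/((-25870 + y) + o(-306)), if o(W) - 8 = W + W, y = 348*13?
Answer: -1/21950 ≈ -4.5558e-5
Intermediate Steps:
y = 4524
o(W) = 8 + 2*W (o(W) = 8 + (W + W) = 8 + 2*W)
1/((-25870 + y) + o(-306)) = 1/((-25870 + 4524) + (8 + 2*(-306))) = 1/(-21346 + (8 - 612)) = 1/(-21346 - 604) = 1/(-21950) = -1/21950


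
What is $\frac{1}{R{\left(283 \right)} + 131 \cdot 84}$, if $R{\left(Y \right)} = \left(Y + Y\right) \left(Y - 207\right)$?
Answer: $\frac{1}{54020} \approx 1.8512 \cdot 10^{-5}$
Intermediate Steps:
$R{\left(Y \right)} = 2 Y \left(-207 + Y\right)$
$\frac{1}{R{\left(283 \right)} + 131 \cdot 84} = \frac{1}{2 \cdot 283 \left(-207 + 283\right) + 131 \cdot 84} = \frac{1}{2 \cdot 283 \cdot 76 + 11004} = \frac{1}{43016 + 11004} = \frac{1}{54020}$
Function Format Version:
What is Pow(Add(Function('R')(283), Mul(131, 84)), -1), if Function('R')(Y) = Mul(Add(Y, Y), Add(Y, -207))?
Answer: Rational(1, 54020) ≈ 1.8512e-5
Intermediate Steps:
Function('R')(Y) = Mul(2, Y, Add(-207, Y)) (Function('R')(Y) = Mul(Mul(2, Y), Add(-207, Y)) = Mul(2, Y, Add(-207, Y)))
Pow(Add(Function('R')(283), Mul(131, 84)), -1) = Pow(Add(Mul(2, 283, Add(-207, 283)), Mul(131, 84)), -1) = Pow(Add(Mul(2, 283, 76), 11004), -1) = Pow(Add(43016, 11004), -1) = Pow(54020, -1) = Rational(1, 54020)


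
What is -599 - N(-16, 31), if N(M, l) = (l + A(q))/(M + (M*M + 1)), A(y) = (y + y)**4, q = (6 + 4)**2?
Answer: -1600144390/241 ≈ -6.6396e+6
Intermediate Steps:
q = 100 (q = 10**2 = 100)
A(y) = 16*y**4 (A(y) = (2*y)**4 = 16*y**4)
N(M, l) = (1600000000 + l)/(1 + M + M**2) (N(M, l) = (l + 16*100**4)/(M + (M*M + 1)) = (l + 16*100000000)/(M + (M**2 + 1)) = (l + 1600000000)/(M + (1 + M**2)) = (1600000000 + l)/(1 + M + M**2))
-599 - N(-16, 31) = -599 - (1600000000 + 31)/(1 - 16 + (-16)**2) = -599 - 1600000031/(1 - 16 + 256) = -599 - 1600000031/241 = -1600144390/241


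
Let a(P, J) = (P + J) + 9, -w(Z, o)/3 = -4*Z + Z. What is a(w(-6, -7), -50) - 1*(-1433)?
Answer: 1338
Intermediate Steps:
w(Z, o) = 9*Z (w(Z, o) = -3*(-4*Z + Z) = -(-9)*Z = 9*Z)
a(P, J) = 9 + J + P (a(P, J) = (J + P) + 9 = 9 + J + P)
a(w(-6, -7), -50) - 1*(-1433) = (9 - 50 + 9*(-6)) - 1*(-1433) = (9 - 50 - 54) + 1433 = -95 + 1433 = 1338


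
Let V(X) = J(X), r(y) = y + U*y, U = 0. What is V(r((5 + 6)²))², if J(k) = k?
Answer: 14641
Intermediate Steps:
r(y) = y (r(y) = y + 0*y = y + 0 = y)
V(X) = X
V(r((5 + 6)²))² = ((5 + 6)²)² = (11²)² = 121² = 14641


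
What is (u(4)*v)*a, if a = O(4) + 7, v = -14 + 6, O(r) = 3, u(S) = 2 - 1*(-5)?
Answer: -560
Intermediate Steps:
u(S) = 7 (u(S) = 2 + 5 = 7)
v = -8
a = 10 (a = 3 + 7 = 10)
(u(4)*v)*a = (7*(-8))*10 = -56*10 = -560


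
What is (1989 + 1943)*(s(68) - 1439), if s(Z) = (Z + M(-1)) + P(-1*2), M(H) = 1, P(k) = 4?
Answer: -5371112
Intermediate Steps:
s(Z) = 5 + Z (s(Z) = (Z + 1) + 4 = (1 + Z) + 4 = 5 + Z)
(1989 + 1943)*(s(68) - 1439) = (1989 + 1943)*((5 + 68) - 1439) = 3932*(73 - 1439) = 3932*(-1366) = -5371112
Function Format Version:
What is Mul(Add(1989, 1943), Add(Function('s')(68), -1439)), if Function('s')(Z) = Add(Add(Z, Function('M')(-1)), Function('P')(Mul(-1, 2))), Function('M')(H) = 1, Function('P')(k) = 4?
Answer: -5371112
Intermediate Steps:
Function('s')(Z) = Add(5, Z) (Function('s')(Z) = Add(Add(Z, 1), 4) = Add(Add(1, Z), 4) = Add(5, Z))
Mul(Add(1989, 1943), Add(Function('s')(68), -1439)) = Mul(Add(1989, 1943), Add(Add(5, 68), -1439)) = Mul(3932, Add(73, -1439)) = Mul(3932, -1366) = -5371112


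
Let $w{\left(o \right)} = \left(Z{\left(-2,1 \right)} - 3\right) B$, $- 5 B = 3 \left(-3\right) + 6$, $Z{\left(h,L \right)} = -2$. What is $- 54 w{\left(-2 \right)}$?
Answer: $162$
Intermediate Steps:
$B = \frac{3}{5}$ ($B = - \frac{3 \left(-3\right) + 6}{5} = - \frac{-9 + 6}{5} = \left(- \frac{1}{5}\right) \left(-3\right) = \frac{3}{5} \approx 0.6$)
$w{\left(o \right)} = -3$ ($w{\left(o \right)} = \left(-2 - 3\right) \frac{3}{5} = \left(-5\right) \frac{3}{5} = -3$)
$- 54 w{\left(-2 \right)} = \left(-54\right) \left(-3\right) = 162$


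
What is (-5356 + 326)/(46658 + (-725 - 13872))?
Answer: -5030/32061 ≈ -0.15689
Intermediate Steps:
(-5356 + 326)/(46658 + (-725 - 13872)) = -5030/(46658 - 14597) = -5030/32061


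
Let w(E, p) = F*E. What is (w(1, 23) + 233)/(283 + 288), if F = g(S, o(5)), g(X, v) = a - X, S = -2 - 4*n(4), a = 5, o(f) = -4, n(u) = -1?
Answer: 236/571 ≈ 0.41331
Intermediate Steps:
S = 2 (S = -2 - 4*(-1) = -2 + 4 = 2)
g(X, v) = 5 - X
F = 3 (F = 5 - 1*2 = 5 - 2 = 3)
w(E, p) = 3*E
(w(1, 23) + 233)/(283 + 288) = (3*1 + 233)/(283 + 288) = (3 + 233)/571 = 236*(1/571) = 236/571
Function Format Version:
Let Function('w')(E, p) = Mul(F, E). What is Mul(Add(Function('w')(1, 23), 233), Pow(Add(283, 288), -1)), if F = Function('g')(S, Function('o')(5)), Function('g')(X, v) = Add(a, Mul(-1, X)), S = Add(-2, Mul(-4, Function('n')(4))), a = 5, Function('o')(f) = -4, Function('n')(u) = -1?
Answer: Rational(236, 571) ≈ 0.41331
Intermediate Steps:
S = 2 (S = Add(-2, Mul(-4, -1)) = Add(-2, 4) = 2)
Function('g')(X, v) = Add(5, Mul(-1, X))
F = 3 (F = Add(5, Mul(-1, 2)) = Add(5, -2) = 3)
Function('w')(E, p) = Mul(3, E)
Mul(Add(Function('w')(1, 23), 233), Pow(Add(283, 288), -1)) = Mul(Add(Mul(3, 1), 233), Pow(Add(283, 288), -1)) = Mul(Add(3, 233), Pow(571, -1)) = Mul(236, Rational(1, 571)) = Rational(236, 571)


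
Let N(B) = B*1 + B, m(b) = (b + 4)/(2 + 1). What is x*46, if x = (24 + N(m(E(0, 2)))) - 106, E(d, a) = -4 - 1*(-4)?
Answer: -10948/3 ≈ -3649.3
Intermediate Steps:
E(d, a) = 0 (E(d, a) = -4 + 4 = 0)
m(b) = 4/3 + b/3 (m(b) = (4 + b)/3 = (4 + b)*(⅓) = 4/3 + b/3)
N(B) = 2*B (N(B) = B + B = 2*B)
x = -238/3 (x = (24 + 2*(4/3 + (⅓)*0)) - 106 = (24 + 2*(4/3 + 0)) - 106 = (24 + 2*(4/3)) - 106 = (24 + 8/3) - 106 = 80/3 - 106 = -238/3 ≈ -79.333)
x*46 = -238/3*46 = -10948/3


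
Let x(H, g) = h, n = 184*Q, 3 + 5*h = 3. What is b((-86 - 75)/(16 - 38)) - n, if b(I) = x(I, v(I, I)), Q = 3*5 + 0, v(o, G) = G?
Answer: -2760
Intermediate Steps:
Q = 15 (Q = 15 + 0 = 15)
h = 0 (h = -⅗ + (⅕)*3 = -⅗ + ⅗ = 0)
n = 2760 (n = 184*15 = 2760)
x(H, g) = 0
b(I) = 0
b((-86 - 75)/(16 - 38)) - n = 0 - 1*2760 = 0 - 2760 = -2760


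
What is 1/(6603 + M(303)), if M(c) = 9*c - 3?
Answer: 1/9327 ≈ 0.00010722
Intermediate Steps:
M(c) = -3 + 9*c
1/(6603 + M(303)) = 1/(6603 + (-3 + 9*303)) = 1/(6603 + (-3 + 2727)) = 1/(6603 + 2724) = 1/9327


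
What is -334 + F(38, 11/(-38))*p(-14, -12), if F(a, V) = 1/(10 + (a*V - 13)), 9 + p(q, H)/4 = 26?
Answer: -2372/7 ≈ -338.86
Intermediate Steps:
p(q, H) = 68 (p(q, H) = -36 + 4*26 = -36 + 104 = 68)
F(a, V) = 1/(-3 + V*a) (F(a, V) = 1/(10 + (V*a - 13)) = 1/(10 + (-13 + V*a)) = 1/(-3 + V*a))
-334 + F(38, 11/(-38))*p(-14, -12) = -334 + 68/(-3 + (11/(-38))*38) = -334 + 68/(-3 + (11*(-1/38))*38) = -334 + 68/(-3 - 11/38*38) = -334 + 68/(-3 - 11) = -334 + 68/(-14) = -334 - 1/14*68 = -334 - 34/7 = -2372/7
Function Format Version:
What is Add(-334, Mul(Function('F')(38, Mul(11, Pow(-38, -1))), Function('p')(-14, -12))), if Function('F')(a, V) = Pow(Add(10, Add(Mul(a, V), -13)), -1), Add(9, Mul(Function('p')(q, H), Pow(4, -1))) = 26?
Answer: Rational(-2372, 7) ≈ -338.86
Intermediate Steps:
Function('p')(q, H) = 68 (Function('p')(q, H) = Add(-36, Mul(4, 26)) = Add(-36, 104) = 68)
Function('F')(a, V) = Pow(Add(-3, Mul(V, a)), -1) (Function('F')(a, V) = Pow(Add(10, Add(Mul(V, a), -13)), -1) = Pow(Add(10, Add(-13, Mul(V, a))), -1) = Pow(Add(-3, Mul(V, a)), -1))
Add(-334, Mul(Function('F')(38, Mul(11, Pow(-38, -1))), Function('p')(-14, -12))) = Add(-334, Mul(Pow(Add(-3, Mul(Mul(11, Pow(-38, -1)), 38)), -1), 68)) = Add(-334, Mul(Pow(Add(-3, Mul(Mul(11, Rational(-1, 38)), 38)), -1), 68)) = Add(-334, Mul(Pow(Add(-3, Mul(Rational(-11, 38), 38)), -1), 68)) = Add(-334, Mul(Pow(Add(-3, -11), -1), 68)) = Add(-334, Mul(Pow(-14, -1), 68)) = Add(-334, Mul(Rational(-1, 14), 68)) = Add(-334, Rational(-34, 7)) = Rational(-2372, 7)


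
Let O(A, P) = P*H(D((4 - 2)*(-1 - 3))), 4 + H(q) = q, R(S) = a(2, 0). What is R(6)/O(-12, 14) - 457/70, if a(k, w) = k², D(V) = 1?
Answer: -1391/210 ≈ -6.6238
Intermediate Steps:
R(S) = 4 (R(S) = 2² = 4)
H(q) = -4 + q
O(A, P) = -3*P (O(A, P) = P*(-4 + 1) = P*(-3) = -3*P)
R(6)/O(-12, 14) - 457/70 = 4/((-3*14)) - 457/70 = 4/(-42) - 457*1/70 = 4*(-1/42) - 457/70 = -2/21 - 457/70 = -1391/210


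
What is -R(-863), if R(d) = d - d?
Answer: 0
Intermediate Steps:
R(d) = 0
-R(-863) = -1*0 = 0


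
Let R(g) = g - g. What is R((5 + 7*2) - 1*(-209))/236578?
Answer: 0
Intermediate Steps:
R(g) = 0
R((5 + 7*2) - 1*(-209))/236578 = 0/236578 = 0*(1/236578) = 0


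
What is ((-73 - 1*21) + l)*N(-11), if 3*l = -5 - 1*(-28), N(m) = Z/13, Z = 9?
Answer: -777/13 ≈ -59.769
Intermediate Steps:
N(m) = 9/13
l = 23/3 (l = (-5 - 1*(-28))/3 = (-5 + 28)/3 = (⅓)*23 = 23/3 ≈ 7.6667)
((-73 - 1*21) + l)*N(-11) = ((-73 - 1*21) + 23/3)*(9/13) = ((-73 - 21) + 23/3)*(9/13) = (-94 + 23/3)*(9/13) = -259/3*9/13 = -777/13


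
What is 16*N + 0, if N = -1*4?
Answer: -64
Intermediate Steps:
N = -4
16*N + 0 = 16*(-4) + 0 = -64 + 0 = -64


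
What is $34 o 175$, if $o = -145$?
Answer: $-862750$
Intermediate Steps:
$34 o 175 = 34 \left(-145\right) 175 = \left(-4930\right) 175 = -862750$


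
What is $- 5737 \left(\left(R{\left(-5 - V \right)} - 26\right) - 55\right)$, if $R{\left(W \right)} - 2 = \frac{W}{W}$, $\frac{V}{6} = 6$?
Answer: $447486$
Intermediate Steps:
$V = 36$ ($V = 6 \cdot 6 = 36$)
$R{\left(W \right)} = 3$ ($R{\left(W \right)} = 2 + \frac{W}{W} = 2 + 1 = 3$)
$- 5737 \left(\left(R{\left(-5 - V \right)} - 26\right) - 55\right) = - 5737 \left(\left(3 - 26\right) - 55\right) = - 5737 \left(-23 - 55\right) = \left(-5737\right) \left(-78\right) = 447486$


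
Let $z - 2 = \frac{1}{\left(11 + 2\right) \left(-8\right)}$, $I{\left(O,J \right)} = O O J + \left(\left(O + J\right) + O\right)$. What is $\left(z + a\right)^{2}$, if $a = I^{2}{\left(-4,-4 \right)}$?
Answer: $\frac{361094029921}{10816} \approx 3.3385 \cdot 10^{7}$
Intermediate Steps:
$I{\left(O,J \right)} = J + 2 O + J O^{2}$ ($I{\left(O,J \right)} = O J O + \left(\left(J + O\right) + O\right) = J O^{2} + \left(J + 2 O\right) = J + 2 O + J O^{2}$)
$z = \frac{207}{104}$ ($z = 2 + \frac{1}{\left(11 + 2\right) \left(-8\right)} = 2 + \frac{1}{13 \left(-8\right)} = 2 + \frac{1}{-104} = 2 - \frac{1}{104} = \frac{207}{104} \approx 1.9904$)
$a = 5776$ ($a = \left(-4 + 2 \left(-4\right) - 4 \left(-4\right)^{2}\right)^{2} = \left(-4 - 8 - 64\right)^{2} = \left(-76\right)^{2} = 5776$)
$\left(z + a\right)^{2} = \left(\frac{207}{104} + 5776\right)^{2} = \left(\frac{600911}{104}\right)^{2} = \frac{361094029921}{10816}$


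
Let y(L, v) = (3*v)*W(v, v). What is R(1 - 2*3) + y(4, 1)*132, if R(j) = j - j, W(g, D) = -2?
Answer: -792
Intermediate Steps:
R(j) = 0
y(L, v) = -6*v (y(L, v) = (3*v)*(-2) = -6*v)
R(1 - 2*3) + y(4, 1)*132 = 0 - 6*1*132 = 0 - 6*132 = 0 - 792 = -792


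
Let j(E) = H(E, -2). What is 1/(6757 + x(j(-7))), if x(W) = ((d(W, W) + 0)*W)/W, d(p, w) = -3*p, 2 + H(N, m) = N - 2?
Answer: 1/6790 ≈ 0.00014728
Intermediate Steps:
H(N, m) = -4 + N (H(N, m) = -2 + (N - 2) = -2 + (-2 + N) = -4 + N)
j(E) = -4 + E
x(W) = -3*W (x(W) = ((-3*W + 0)*W)/W = ((-3*W)*W)/W = (-3*W²)/W = -3*W)
1/(6757 + x(j(-7))) = 1/(6757 - 3*(-4 - 7)) = 1/(6757 - 3*(-11)) = 1/(6757 + 33) = 1/6790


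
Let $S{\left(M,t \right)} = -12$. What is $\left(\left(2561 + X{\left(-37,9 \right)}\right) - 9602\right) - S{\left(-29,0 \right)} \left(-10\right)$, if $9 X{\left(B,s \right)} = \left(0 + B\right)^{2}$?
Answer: $- \frac{63080}{9} \approx -7008.9$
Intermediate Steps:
$X{\left(B,s \right)} = \frac{B^{2}}{9}$ ($X{\left(B,s \right)} = \frac{\left(0 + B\right)^{2}}{9} = \frac{B^{2}}{9}$)
$\left(\left(2561 + X{\left(-37,9 \right)}\right) - 9602\right) - S{\left(-29,0 \right)} \left(-10\right) = \left(\left(2561 + \frac{\left(-37\right)^{2}}{9}\right) - 9602\right) - \left(-12\right) \left(-10\right) = \left(\left(2561 + \frac{1}{9} \cdot 1369\right) - 9602\right) - 120 = \left(\left(2561 + \frac{1369}{9}\right) - 9602\right) - 120 = \left(\frac{24418}{9} - 9602\right) - 120 = - \frac{62000}{9} - 120 = - \frac{63080}{9}$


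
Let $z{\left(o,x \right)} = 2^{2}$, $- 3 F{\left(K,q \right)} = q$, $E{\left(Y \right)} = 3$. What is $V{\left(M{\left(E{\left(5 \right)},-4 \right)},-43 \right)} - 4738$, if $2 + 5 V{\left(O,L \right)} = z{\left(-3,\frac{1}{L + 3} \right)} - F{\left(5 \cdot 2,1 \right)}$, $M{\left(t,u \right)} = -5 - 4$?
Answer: $- \frac{71063}{15} \approx -4737.5$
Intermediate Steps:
$F{\left(K,q \right)} = - \frac{q}{3}$
$M{\left(t,u \right)} = -9$
$z{\left(o,x \right)} = 4$
$V{\left(O,L \right)} = \frac{7}{15}$ ($V{\left(O,L \right)} = - \frac{2}{5} + \frac{4 - \left(- \frac{1}{3}\right) 1}{5} = - \frac{2}{5} + \frac{4 - - \frac{1}{3}}{5} = - \frac{2}{5} + \frac{4 + \frac{1}{3}}{5} = - \frac{2}{5} + \frac{1}{5} \cdot \frac{13}{3} = - \frac{2}{5} + \frac{13}{15} = \frac{7}{15}$)
$V{\left(M{\left(E{\left(5 \right)},-4 \right)},-43 \right)} - 4738 = \frac{7}{15} - 4738 = - \frac{71063}{15}$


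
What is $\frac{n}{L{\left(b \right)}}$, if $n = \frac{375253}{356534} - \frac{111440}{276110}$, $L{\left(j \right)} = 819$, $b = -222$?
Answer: $\frac{6387895687}{8062449164406} \approx 0.0007923$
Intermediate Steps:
$n = \frac{6387895687}{9844260274}$ ($n = 375253 \cdot \frac{1}{356534} - \frac{11144}{27611} = \frac{375253}{356534} - \frac{11144}{27611} = \frac{6387895687}{9844260274} \approx 0.6489$)
$\frac{n}{L{\left(b \right)}} = \frac{6387895687}{9844260274 \cdot 819} = \frac{6387895687}{9844260274} \cdot \frac{1}{819} = \frac{6387895687}{8062449164406}$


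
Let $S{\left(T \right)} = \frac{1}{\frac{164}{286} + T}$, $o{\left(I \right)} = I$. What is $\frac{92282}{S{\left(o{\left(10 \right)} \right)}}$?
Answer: $\frac{139530384}{143} \approx 9.7574 \cdot 10^{5}$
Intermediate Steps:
$S{\left(T \right)} = \frac{1}{\frac{82}{143} + T}$ ($S{\left(T \right)} = \frac{1}{164 \cdot \frac{1}{286} + T} = \frac{1}{\frac{82}{143} + T}$)
$\frac{92282}{S{\left(o{\left(10 \right)} \right)}} = \frac{92282}{143 \frac{1}{82 + 143 \cdot 10}} = \frac{92282}{143 \frac{1}{82 + 1430}} = \frac{92282}{143 \cdot \frac{1}{1512}} = \frac{92282}{\frac{143}{1512}} = 92282 \cdot \frac{1512}{143} = \frac{139530384}{143}$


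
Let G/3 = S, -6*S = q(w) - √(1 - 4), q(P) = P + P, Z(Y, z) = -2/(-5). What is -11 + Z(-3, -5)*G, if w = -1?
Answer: -53/5 + I*√3/5 ≈ -10.6 + 0.34641*I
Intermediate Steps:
Z(Y, z) = ⅖ (Z(Y, z) = -2*(-⅕) = ⅖)
q(P) = 2*P
S = ⅓ + I*√3/6 (S = -(2*(-1) - √(1 - 4))/6 = -(-2 - √(-3))/6 = -(-2 - I*√3)/6 = ⅓ + I*√3/6 ≈ 0.33333 + 0.28868*I)
G = 1 + I*√3/2 (G = 3*(⅓ + I*√3/6) = 1 + I*√3/2 ≈ 1.0 + 0.86602*I)
-11 + Z(-3, -5)*G = -11 + 2*(1 + I*√3/2)/5 = -11 + (⅖ + I*√3/5) = -53/5 + I*√3/5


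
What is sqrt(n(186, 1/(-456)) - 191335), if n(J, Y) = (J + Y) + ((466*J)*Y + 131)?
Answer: I*sqrt(9939760890)/228 ≈ 437.27*I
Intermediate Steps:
n(J, Y) = 131 + J + Y + 466*J*Y (n(J, Y) = (J + Y) + (466*J*Y + 131) = (J + Y) + (131 + 466*J*Y) = 131 + J + Y + 466*J*Y)
sqrt(n(186, 1/(-456)) - 191335) = sqrt((131 + 186 + 1/(-456) + 466*186/(-456)) - 191335) = sqrt((131 + 186 - 1/456 + 466*186*(-1/456)) - 191335) = sqrt((131 + 186 - 1/456 - 7223/38) - 191335) = sqrt(57875/456 - 191335) = sqrt(-87190885/456) = I*sqrt(9939760890)/228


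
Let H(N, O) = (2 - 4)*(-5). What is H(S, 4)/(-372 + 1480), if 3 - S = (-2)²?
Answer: 5/554 ≈ 0.0090253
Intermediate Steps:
S = -1 (S = 3 - 1*(-2)² = 3 - 1*4 = 3 - 4 = -1)
H(N, O) = 10 (H(N, O) = -2*(-5) = 10)
H(S, 4)/(-372 + 1480) = 10/(-372 + 1480) = 10/1108 = (1/1108)*10 = 5/554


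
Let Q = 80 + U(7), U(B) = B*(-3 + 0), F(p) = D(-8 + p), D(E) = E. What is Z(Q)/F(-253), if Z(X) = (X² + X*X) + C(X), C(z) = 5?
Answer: -6967/261 ≈ -26.693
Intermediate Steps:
F(p) = -8 + p
U(B) = -3*B (U(B) = B*(-3) = -3*B)
Q = 59 (Q = 80 - 3*7 = 80 - 21 = 59)
Z(X) = 5 + 2*X² (Z(X) = (X² + X*X) + 5 = (X² + X²) + 5 = 2*X² + 5 = 5 + 2*X²)
Z(Q)/F(-253) = (5 + 2*59²)/(-8 - 253) = (5 + 2*3481)/(-261) = (5 + 6962)*(-1/261) = 6967*(-1/261) = -6967/261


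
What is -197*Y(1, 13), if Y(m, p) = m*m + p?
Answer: -2758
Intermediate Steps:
Y(m, p) = p + m² (Y(m, p) = m² + p = p + m²)
-197*Y(1, 13) = -197*(13 + 1²) = -197*(13 + 1) = -197*14 = -2758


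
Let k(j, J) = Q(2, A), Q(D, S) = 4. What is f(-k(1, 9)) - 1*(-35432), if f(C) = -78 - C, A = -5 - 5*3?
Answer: 35358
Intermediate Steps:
A = -20 (A = -5 - 15 = -20)
k(j, J) = 4
f(-k(1, 9)) - 1*(-35432) = (-78 - (-1)*4) - 1*(-35432) = (-78 - 1*(-4)) + 35432 = (-78 + 4) + 35432 = -74 + 35432 = 35358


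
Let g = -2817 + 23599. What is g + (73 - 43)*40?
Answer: 21982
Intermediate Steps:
g = 20782
g + (73 - 43)*40 = 20782 + (73 - 43)*40 = 20782 + 30*40 = 20782 + 1200 = 21982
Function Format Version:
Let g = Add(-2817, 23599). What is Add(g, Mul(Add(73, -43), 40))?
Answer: 21982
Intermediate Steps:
g = 20782
Add(g, Mul(Add(73, -43), 40)) = Add(20782, Mul(Add(73, -43), 40)) = Add(20782, Mul(30, 40)) = Add(20782, 1200) = 21982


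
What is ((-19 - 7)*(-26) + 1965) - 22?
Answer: 2619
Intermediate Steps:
((-19 - 7)*(-26) + 1965) - 22 = (-26*(-26) + 1965) - 22 = (676 + 1965) - 22 = 2641 - 22 = 2619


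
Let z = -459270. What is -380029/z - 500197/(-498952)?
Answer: 209670852899/114576842520 ≈ 1.8300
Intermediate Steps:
-380029/z - 500197/(-498952) = -380029/(-459270) - 500197/(-498952) = -380029*(-1/459270) - 500197*(-1/498952) = 380029/459270 + 500197/498952 = 209670852899/114576842520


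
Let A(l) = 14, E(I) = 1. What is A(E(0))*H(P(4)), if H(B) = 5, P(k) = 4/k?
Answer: 70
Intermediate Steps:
A(E(0))*H(P(4)) = 14*5 = 70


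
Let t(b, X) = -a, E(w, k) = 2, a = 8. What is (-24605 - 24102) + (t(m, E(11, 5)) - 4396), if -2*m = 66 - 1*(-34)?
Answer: -53111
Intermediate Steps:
m = -50 (m = -(66 - 1*(-34))/2 = -(66 + 34)/2 = -½*100 = -50)
t(b, X) = -8 (t(b, X) = -1*8 = -8)
(-24605 - 24102) + (t(m, E(11, 5)) - 4396) = (-24605 - 24102) + (-8 - 4396) = -48707 - 4404 = -53111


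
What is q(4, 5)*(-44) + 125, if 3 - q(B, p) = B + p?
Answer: 389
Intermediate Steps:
q(B, p) = 3 - B - p (q(B, p) = 3 - (B + p) = 3 + (-B - p) = 3 - B - p)
q(4, 5)*(-44) + 125 = (3 - 1*4 - 1*5)*(-44) + 125 = (3 - 4 - 5)*(-44) + 125 = -6*(-44) + 125 = 264 + 125 = 389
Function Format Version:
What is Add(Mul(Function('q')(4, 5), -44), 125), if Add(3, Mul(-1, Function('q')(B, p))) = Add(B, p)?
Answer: 389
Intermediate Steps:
Function('q')(B, p) = Add(3, Mul(-1, B), Mul(-1, p)) (Function('q')(B, p) = Add(3, Mul(-1, Add(B, p))) = Add(3, Add(Mul(-1, B), Mul(-1, p))) = Add(3, Mul(-1, B), Mul(-1, p)))
Add(Mul(Function('q')(4, 5), -44), 125) = Add(Mul(Add(3, Mul(-1, 4), Mul(-1, 5)), -44), 125) = Add(Mul(Add(3, -4, -5), -44), 125) = Add(Mul(-6, -44), 125) = Add(264, 125) = 389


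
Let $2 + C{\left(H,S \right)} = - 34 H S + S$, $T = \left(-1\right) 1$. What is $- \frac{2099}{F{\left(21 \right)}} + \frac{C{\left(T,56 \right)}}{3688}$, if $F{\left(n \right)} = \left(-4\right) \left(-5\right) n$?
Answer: $- \frac{216211}{48405} \approx -4.4667$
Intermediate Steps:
$T = -1$
$F{\left(n \right)} = 20 n$
$C{\left(H,S \right)} = -2 + S - 34 H S$ ($C{\left(H,S \right)} = -2 + \left(- 34 H S + S\right) = -2 - \left(- S + 34 H S\right) = -2 + S - 34 H S$)
$- \frac{2099}{F{\left(21 \right)}} + \frac{C{\left(T,56 \right)}}{3688} = - \frac{2099}{20 \cdot 21} + \frac{-2 + 56 - \left(-34\right) 56}{3688} = - \frac{2099}{420} + \left(-2 + 56 + 1904\right) \frac{1}{3688} = \left(-2099\right) \frac{1}{420} + 1958 \cdot \frac{1}{3688} = - \frac{2099}{420} + \frac{979}{1844} = - \frac{216211}{48405}$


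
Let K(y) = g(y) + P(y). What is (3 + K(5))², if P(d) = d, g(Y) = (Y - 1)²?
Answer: 576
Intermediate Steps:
g(Y) = (-1 + Y)²
K(y) = y + (-1 + y)² (K(y) = (-1 + y)² + y = y + (-1 + y)²)
(3 + K(5))² = (3 + (5 + (-1 + 5)²))² = (3 + (5 + 4²))² = (3 + (5 + 16))² = (3 + 21)² = 24² = 576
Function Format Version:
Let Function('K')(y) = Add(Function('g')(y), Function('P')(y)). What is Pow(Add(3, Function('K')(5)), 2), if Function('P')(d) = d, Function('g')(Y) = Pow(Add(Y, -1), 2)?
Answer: 576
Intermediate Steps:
Function('g')(Y) = Pow(Add(-1, Y), 2)
Function('K')(y) = Add(y, Pow(Add(-1, y), 2)) (Function('K')(y) = Add(Pow(Add(-1, y), 2), y) = Add(y, Pow(Add(-1, y), 2)))
Pow(Add(3, Function('K')(5)), 2) = Pow(Add(3, Add(5, Pow(Add(-1, 5), 2))), 2) = Pow(Add(3, Add(5, Pow(4, 2))), 2) = Pow(Add(3, Add(5, 16)), 2) = Pow(Add(3, 21), 2) = Pow(24, 2) = 576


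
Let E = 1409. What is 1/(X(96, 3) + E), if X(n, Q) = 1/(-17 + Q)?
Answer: 14/19725 ≈ 0.00070976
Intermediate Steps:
1/(X(96, 3) + E) = 1/(1/(-17 + 3) + 1409) = 1/(1/(-14) + 1409) = 1/(-1/14 + 1409) = 1/(19725/14) = 14/19725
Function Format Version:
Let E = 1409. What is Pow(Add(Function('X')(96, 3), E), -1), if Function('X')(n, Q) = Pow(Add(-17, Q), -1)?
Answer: Rational(14, 19725) ≈ 0.00070976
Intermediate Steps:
Pow(Add(Function('X')(96, 3), E), -1) = Pow(Add(Pow(Add(-17, 3), -1), 1409), -1) = Pow(Add(Pow(-14, -1), 1409), -1) = Pow(Add(Rational(-1, 14), 1409), -1) = Pow(Rational(19725, 14), -1) = Rational(14, 19725)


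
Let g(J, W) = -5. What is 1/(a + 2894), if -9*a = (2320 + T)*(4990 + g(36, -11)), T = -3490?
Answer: 1/650944 ≈ 1.5362e-6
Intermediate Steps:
a = 648050 (a = -(2320 - 3490)*(4990 - 5)/9 = -(-130)*4985 = -⅑*(-5832450) = 648050)
1/(a + 2894) = 1/(648050 + 2894) = 1/650944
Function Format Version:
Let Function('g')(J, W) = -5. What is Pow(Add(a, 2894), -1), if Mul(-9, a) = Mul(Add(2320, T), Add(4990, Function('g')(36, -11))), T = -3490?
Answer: Rational(1, 650944) ≈ 1.5362e-6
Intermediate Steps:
a = 648050 (a = Mul(Rational(-1, 9), Mul(Add(2320, -3490), Add(4990, -5))) = Mul(Rational(-1, 9), Mul(-1170, 4985)) = Mul(Rational(-1, 9), -5832450) = 648050)
Pow(Add(a, 2894), -1) = Pow(Add(648050, 2894), -1) = Pow(650944, -1) = Rational(1, 650944)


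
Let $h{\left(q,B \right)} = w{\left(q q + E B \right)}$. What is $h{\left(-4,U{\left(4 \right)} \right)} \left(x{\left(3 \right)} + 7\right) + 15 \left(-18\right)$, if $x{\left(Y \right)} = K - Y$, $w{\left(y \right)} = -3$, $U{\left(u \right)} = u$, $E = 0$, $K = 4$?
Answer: $-294$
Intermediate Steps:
$h{\left(q,B \right)} = -3$
$x{\left(Y \right)} = 4 - Y$
$h{\left(-4,U{\left(4 \right)} \right)} \left(x{\left(3 \right)} + 7\right) + 15 \left(-18\right) = - 3 \left(\left(4 - 3\right) + 7\right) + 15 \left(-18\right) = - 3 \left(\left(4 - 3\right) + 7\right) - 270 = - 3 \left(1 + 7\right) - 270 = \left(-3\right) 8 - 270 = -24 - 270 = -294$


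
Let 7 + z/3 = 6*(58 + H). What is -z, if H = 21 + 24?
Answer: -1833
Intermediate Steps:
H = 45
z = 1833 (z = -21 + 3*(6*(58 + 45)) = -21 + 3*(6*103) = -21 + 3*618 = -21 + 1854 = 1833)
-z = -1*1833 = -1833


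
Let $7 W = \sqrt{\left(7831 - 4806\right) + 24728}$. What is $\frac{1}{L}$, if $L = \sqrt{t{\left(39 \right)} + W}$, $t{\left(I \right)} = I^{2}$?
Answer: $\frac{\sqrt{7}}{\sqrt{10647 + 29 \sqrt{33}}} \approx 0.025443$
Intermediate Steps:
$W = \frac{29 \sqrt{33}}{7}$ ($W = \frac{\sqrt{\left(7831 - 4806\right) + 24728}}{7} = \frac{\sqrt{3025 + 24728}}{7} = \frac{\sqrt{27753}}{7} = \frac{29 \sqrt{33}}{7} \approx 23.799$)
$L = \sqrt{1521 + \frac{29 \sqrt{33}}{7}}$ ($L = \sqrt{39^{2} + \frac{29 \sqrt{33}}{7}} = \sqrt{1521 + \frac{29 \sqrt{33}}{7}} \approx 39.304$)
$\frac{1}{L} = \frac{1}{\frac{1}{7} \sqrt{74529 + 203 \sqrt{33}}} = \frac{7}{\sqrt{74529 + 203 \sqrt{33}}}$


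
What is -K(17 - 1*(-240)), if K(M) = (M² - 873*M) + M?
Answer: 158055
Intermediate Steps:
K(M) = M² - 872*M
-K(17 - 1*(-240)) = -(17 - 1*(-240))*(-872 + (17 - 1*(-240))) = -(17 + 240)*(-872 + (17 + 240)) = -257*(-872 + 257) = -257*(-615) = -1*(-158055) = 158055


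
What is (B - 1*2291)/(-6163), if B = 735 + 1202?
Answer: 354/6163 ≈ 0.057440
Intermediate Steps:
B = 1937
(B - 1*2291)/(-6163) = (1937 - 1*2291)/(-6163) = (1937 - 2291)*(-1/6163) = -354*(-1/6163) = 354/6163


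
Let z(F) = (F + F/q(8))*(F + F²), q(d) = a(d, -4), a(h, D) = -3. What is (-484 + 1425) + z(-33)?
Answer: -22291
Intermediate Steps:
q(d) = -3
z(F) = 2*F*(F + F²)/3 (z(F) = (F + F/(-3))*(F + F²) = (F + F*(-⅓))*(F + F²) = (F - F/3)*(F + F²) = (2*F/3)*(F + F²) = 2*F*(F + F²)/3)
(-484 + 1425) + z(-33) = (-484 + 1425) + (⅔)*(-33)²*(1 - 33) = 941 + (⅔)*1089*(-32) = 941 - 23232 = -22291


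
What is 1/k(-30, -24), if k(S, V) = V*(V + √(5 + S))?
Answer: 1/601 + 5*I/14424 ≈ 0.0016639 + 0.00034664*I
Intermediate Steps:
1/k(-30, -24) = 1/(-24*(-24 + √(5 - 30))) = 1/(-24*(-24 + √(-25))) = 1/(-24*(-24 + 5*I)) = 1/(576 - 120*I) = (576 + 120*I)/346176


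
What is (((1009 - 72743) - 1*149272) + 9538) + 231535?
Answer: 20067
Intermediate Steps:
(((1009 - 72743) - 1*149272) + 9538) + 231535 = ((-71734 - 149272) + 9538) + 231535 = (-221006 + 9538) + 231535 = -211468 + 231535 = 20067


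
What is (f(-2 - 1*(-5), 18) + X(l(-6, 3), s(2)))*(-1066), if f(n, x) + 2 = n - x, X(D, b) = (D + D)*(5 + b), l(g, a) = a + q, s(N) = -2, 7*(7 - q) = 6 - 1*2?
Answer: -295282/7 ≈ -42183.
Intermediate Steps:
q = 45/7 (q = 7 - (6 - 1*2)/7 = 7 - (6 - 2)/7 = 7 - ⅐*4 = 7 - 4/7 = 45/7 ≈ 6.4286)
l(g, a) = 45/7 + a (l(g, a) = a + 45/7 = 45/7 + a)
X(D, b) = 2*D*(5 + b) (X(D, b) = (2*D)*(5 + b) = 2*D*(5 + b))
f(n, x) = -2 + n - x (f(n, x) = -2 + (n - x) = -2 + n - x)
(f(-2 - 1*(-5), 18) + X(l(-6, 3), s(2)))*(-1066) = ((-2 + (-2 - 1*(-5)) - 1*18) + 2*(45/7 + 3)*(5 - 2))*(-1066) = ((-2 + (-2 + 5) - 18) + 2*(66/7)*3)*(-1066) = ((-2 + 3 - 18) + 396/7)*(-1066) = (-17 + 396/7)*(-1066) = (277/7)*(-1066) = -295282/7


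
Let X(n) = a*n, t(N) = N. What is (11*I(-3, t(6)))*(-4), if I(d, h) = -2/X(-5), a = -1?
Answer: 88/5 ≈ 17.600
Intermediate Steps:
X(n) = -n
I(d, h) = -⅖ (I(d, h) = -2/((-1*(-5))) = -2/5 = -2*⅕ = -⅖)
(11*I(-3, t(6)))*(-4) = (11*(-⅖))*(-4) = -22/5*(-4) = 88/5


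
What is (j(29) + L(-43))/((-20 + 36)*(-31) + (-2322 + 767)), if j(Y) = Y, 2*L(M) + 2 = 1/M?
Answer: -2407/176386 ≈ -0.013646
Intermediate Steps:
L(M) = -1 + 1/(2*M)
(j(29) + L(-43))/((-20 + 36)*(-31) + (-2322 + 767)) = (29 + (½ - 1*(-43))/(-43))/((-20 + 36)*(-31) + (-2322 + 767)) = (29 - (½ + 43)/43)/(16*(-31) - 1555) = (29 - 1/43*87/2)/(-496 - 1555) = (29 - 87/86)/(-2051) = (2407/86)*(-1/2051) = -2407/176386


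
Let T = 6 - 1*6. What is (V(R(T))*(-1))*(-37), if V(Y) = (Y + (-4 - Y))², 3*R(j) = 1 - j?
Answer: 592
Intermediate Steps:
T = 0 (T = 6 - 6 = 0)
R(j) = ⅓ - j/3 (R(j) = (1 - j)/3 = ⅓ - j/3)
V(Y) = 16 (V(Y) = (-4)² = 16)
(V(R(T))*(-1))*(-37) = (16*(-1))*(-37) = -16*(-37) = 592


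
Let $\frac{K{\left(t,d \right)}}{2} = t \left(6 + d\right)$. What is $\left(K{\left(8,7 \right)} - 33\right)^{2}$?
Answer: $30625$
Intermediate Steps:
$K{\left(t,d \right)} = 2 t \left(6 + d\right)$
$\left(K{\left(8,7 \right)} - 33\right)^{2} = \left(2 \cdot 8 \left(6 + 7\right) - 33\right)^{2} = \left(2 \cdot 8 \cdot 13 - 33\right)^{2} = \left(208 - 33\right)^{2} = 175^{2} = 30625$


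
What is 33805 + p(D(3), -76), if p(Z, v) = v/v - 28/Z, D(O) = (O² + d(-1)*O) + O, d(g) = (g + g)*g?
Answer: 304240/9 ≈ 33804.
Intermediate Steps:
d(g) = 2*g² (d(g) = (2*g)*g = 2*g²)
D(O) = O² + 3*O (D(O) = (O² + (2*(-1)²)*O) + O = (O² + (2*1)*O) + O = (O² + 2*O) + O = O² + 3*O)
p(Z, v) = 1 - 28/Z
33805 + p(D(3), -76) = 33805 + (-28 + 3*(3 + 3))/((3*(3 + 3))) = 33805 + (-28 + 3*6)/((3*6)) = 33805 + (-28 + 18)/18 = 33805 + (1/18)*(-10) = 33805 - 5/9 = 304240/9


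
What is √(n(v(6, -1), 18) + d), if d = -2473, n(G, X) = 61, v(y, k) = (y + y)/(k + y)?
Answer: 6*I*√67 ≈ 49.112*I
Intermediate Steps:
v(y, k) = 2*y/(k + y) (v(y, k) = (2*y)/(k + y) = 2*y/(k + y))
√(n(v(6, -1), 18) + d) = √(61 - 2473) = √(-2412) = 6*I*√67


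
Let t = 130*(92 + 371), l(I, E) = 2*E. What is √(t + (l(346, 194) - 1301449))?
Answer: I*√1240871 ≈ 1113.9*I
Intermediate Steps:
t = 60190 (t = 130*463 = 60190)
√(t + (l(346, 194) - 1301449)) = √(60190 + (2*194 - 1301449)) = √(60190 + (388 - 1301449)) = √(60190 - 1301061) = √(-1240871) = I*√1240871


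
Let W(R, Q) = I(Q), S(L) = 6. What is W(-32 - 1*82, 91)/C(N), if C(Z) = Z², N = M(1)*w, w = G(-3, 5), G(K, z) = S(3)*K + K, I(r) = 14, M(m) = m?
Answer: 2/63 ≈ 0.031746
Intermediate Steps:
G(K, z) = 7*K (G(K, z) = 6*K + K = 7*K)
W(R, Q) = 14
w = -21 (w = 7*(-3) = -21)
N = -21 (N = 1*(-21) = -21)
W(-32 - 1*82, 91)/C(N) = 14/((-21)²) = 14/441 = 14*(1/441) = 2/63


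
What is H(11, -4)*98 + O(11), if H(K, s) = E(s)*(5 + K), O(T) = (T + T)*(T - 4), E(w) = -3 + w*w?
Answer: 20538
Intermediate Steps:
E(w) = -3 + w²
O(T) = 2*T*(-4 + T) (O(T) = (2*T)*(-4 + T) = 2*T*(-4 + T))
H(K, s) = (-3 + s²)*(5 + K)
H(11, -4)*98 + O(11) = ((-3 + (-4)²)*(5 + 11))*98 + 2*11*(-4 + 11) = ((-3 + 16)*16)*98 + 2*11*7 = (13*16)*98 + 154 = 208*98 + 154 = 20384 + 154 = 20538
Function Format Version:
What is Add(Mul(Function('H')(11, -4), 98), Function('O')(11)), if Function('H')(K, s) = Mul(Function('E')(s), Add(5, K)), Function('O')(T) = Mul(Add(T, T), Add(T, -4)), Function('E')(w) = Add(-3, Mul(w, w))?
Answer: 20538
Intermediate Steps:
Function('E')(w) = Add(-3, Pow(w, 2))
Function('O')(T) = Mul(2, T, Add(-4, T)) (Function('O')(T) = Mul(Mul(2, T), Add(-4, T)) = Mul(2, T, Add(-4, T)))
Function('H')(K, s) = Mul(Add(-3, Pow(s, 2)), Add(5, K))
Add(Mul(Function('H')(11, -4), 98), Function('O')(11)) = Add(Mul(Mul(Add(-3, Pow(-4, 2)), Add(5, 11)), 98), Mul(2, 11, Add(-4, 11))) = Add(Mul(Mul(Add(-3, 16), 16), 98), Mul(2, 11, 7)) = Add(Mul(Mul(13, 16), 98), 154) = Add(Mul(208, 98), 154) = Add(20384, 154) = 20538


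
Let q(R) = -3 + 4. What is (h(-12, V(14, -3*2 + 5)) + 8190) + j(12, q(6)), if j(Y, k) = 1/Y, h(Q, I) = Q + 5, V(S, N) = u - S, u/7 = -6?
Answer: 98197/12 ≈ 8183.1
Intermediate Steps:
u = -42 (u = 7*(-6) = -42)
V(S, N) = -42 - S
h(Q, I) = 5 + Q
q(R) = 1
(h(-12, V(14, -3*2 + 5)) + 8190) + j(12, q(6)) = ((5 - 12) + 8190) + 1/12 = (-7 + 8190) + 1/12 = 8183 + 1/12 = 98197/12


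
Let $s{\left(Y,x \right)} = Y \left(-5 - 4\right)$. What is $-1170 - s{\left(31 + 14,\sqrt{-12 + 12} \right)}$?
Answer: $-765$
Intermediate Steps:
$s{\left(Y,x \right)} = - 9 Y$ ($s{\left(Y,x \right)} = Y \left(-9\right) = - 9 Y$)
$-1170 - s{\left(31 + 14,\sqrt{-12 + 12} \right)} = -1170 - - 9 \left(31 + 14\right) = -1170 - \left(-9\right) 45 = -1170 - -405 = -1170 + 405 = -765$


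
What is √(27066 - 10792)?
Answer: √16274 ≈ 127.57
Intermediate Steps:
√(27066 - 10792) = √16274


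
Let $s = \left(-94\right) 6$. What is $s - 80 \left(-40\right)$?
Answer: $2636$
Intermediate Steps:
$s = -564$
$s - 80 \left(-40\right) = -564 - 80 \left(-40\right) = -564 - -3200 = -564 + 3200 = 2636$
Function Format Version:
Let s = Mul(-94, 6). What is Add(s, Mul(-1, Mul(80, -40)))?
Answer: 2636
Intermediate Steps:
s = -564
Add(s, Mul(-1, Mul(80, -40))) = Add(-564, Mul(-1, Mul(80, -40))) = Add(-564, Mul(-1, -3200)) = Add(-564, 3200) = 2636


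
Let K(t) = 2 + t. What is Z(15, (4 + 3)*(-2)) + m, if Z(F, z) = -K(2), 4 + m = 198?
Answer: 190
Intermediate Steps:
m = 194 (m = -4 + 198 = 194)
Z(F, z) = -4 (Z(F, z) = -(2 + 2) = -1*4 = -4)
Z(15, (4 + 3)*(-2)) + m = -4 + 194 = 190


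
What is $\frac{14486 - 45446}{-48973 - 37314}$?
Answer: $\frac{30960}{86287} \approx 0.3588$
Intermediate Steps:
$\frac{14486 - 45446}{-48973 - 37314} = - \frac{30960}{-86287} = \left(-30960\right) \left(- \frac{1}{86287}\right) = \frac{30960}{86287}$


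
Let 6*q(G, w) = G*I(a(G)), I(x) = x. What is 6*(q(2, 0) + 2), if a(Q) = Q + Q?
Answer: 20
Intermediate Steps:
a(Q) = 2*Q
q(G, w) = G**2/3 (q(G, w) = (G*(2*G))/6 = (2*G**2)/6 = G**2/3)
6*(q(2, 0) + 2) = 6*((1/3)*2**2 + 2) = 6*((1/3)*4 + 2) = 6*(4/3 + 2) = 6*(10/3) = 20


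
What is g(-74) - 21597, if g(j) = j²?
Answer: -16121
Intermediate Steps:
g(-74) - 21597 = (-74)² - 21597 = 5476 - 21597 = -16121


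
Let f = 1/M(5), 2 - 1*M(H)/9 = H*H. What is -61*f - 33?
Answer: -6770/207 ≈ -32.705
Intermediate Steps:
M(H) = 18 - 9*H**2 (M(H) = 18 - 9*H*H = 18 - 9*H**2)
f = -1/207 (f = 1/(18 - 9*5**2) = 1/(18 - 9*25) = 1/(18 - 225) = 1/(-207) = -1/207 ≈ -0.0048309)
-61*f - 33 = -61*(-1/207) - 33 = 61/207 - 33 = -6770/207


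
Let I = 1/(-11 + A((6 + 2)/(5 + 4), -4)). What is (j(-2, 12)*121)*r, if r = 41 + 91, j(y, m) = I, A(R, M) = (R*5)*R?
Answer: -1293732/571 ≈ -2265.7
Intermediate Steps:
A(R, M) = 5*R² (A(R, M) = (5*R)*R = 5*R²)
I = -81/571 (I = 1/(-11 + 5*((6 + 2)/(5 + 4))²) = 1/(-11 + 5*(8/9)²) = 1/(-11 + 5*(64/81)) = 1/(-11 + 320/81) = 1/(-571/81) = -81/571 ≈ -0.14186)
j(y, m) = -81/571
r = 132
(j(-2, 12)*121)*r = -81/571*121*132 = -9801/571*132 = -1293732/571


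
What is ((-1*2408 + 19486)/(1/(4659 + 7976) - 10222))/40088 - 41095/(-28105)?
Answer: 21276594439409719/14551544738532956 ≈ 1.4622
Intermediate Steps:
((-1*2408 + 19486)/(1/(4659 + 7976) - 10222))/40088 - 41095/(-28105) = ((-2408 + 19486)/(1/12635 - 10222))*(1/40088) - 41095*(-1/28105) = (17078/(1/12635 - 10222))*(1/40088) + 8219/5621 = (17078/(-129154969/12635))*(1/40088) + 8219/5621 = (17078*(-12635/129154969))*(1/40088) + 8219/5621 = -215780530/129154969*1/40088 + 8219/5621 = -107890265/2588782198636 + 8219/5621 = 21276594439409719/14551544738532956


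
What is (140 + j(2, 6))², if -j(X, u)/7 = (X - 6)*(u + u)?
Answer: 226576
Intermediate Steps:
j(X, u) = -14*u*(-6 + X) (j(X, u) = -7*(X - 6)*(u + u) = -7*(-6 + X)*2*u = -14*u*(-6 + X))
(140 + j(2, 6))² = (140 + 14*6*(6 - 1*2))² = (140 + 14*6*(6 - 2))² = (140 + 14*6*4)² = (140 + 336)² = 476² = 226576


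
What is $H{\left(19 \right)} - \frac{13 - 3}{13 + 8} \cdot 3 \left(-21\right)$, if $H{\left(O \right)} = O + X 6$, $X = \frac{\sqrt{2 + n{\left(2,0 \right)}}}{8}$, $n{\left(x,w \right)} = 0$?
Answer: $49 + \frac{3 \sqrt{2}}{4} \approx 50.061$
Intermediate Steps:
$X = \frac{\sqrt{2}}{8}$ ($X = \frac{\sqrt{2 + 0}}{8} = \sqrt{2} \cdot \frac{1}{8} = \frac{\sqrt{2}}{8} \approx 0.17678$)
$H{\left(O \right)} = O + \frac{3 \sqrt{2}}{4}$ ($H{\left(O \right)} = O + \frac{\sqrt{2}}{8} \cdot 6 = O + \frac{3 \sqrt{2}}{4}$)
$H{\left(19 \right)} - \frac{13 - 3}{13 + 8} \cdot 3 \left(-21\right) = \left(19 + \frac{3 \sqrt{2}}{4}\right) - \frac{13 - 3}{13 + 8} \cdot 3 \left(-21\right) = \left(19 + \frac{3 \sqrt{2}}{4}\right) - \frac{10}{21} \cdot 3 \left(-21\right) = \left(19 + \frac{3 \sqrt{2}}{4}\right) - \frac{10}{7} \left(-21\right) = \left(19 + \frac{3 \sqrt{2}}{4}\right) - -30 = \left(19 + \frac{3 \sqrt{2}}{4}\right) + 30 = 49 + \frac{3 \sqrt{2}}{4}$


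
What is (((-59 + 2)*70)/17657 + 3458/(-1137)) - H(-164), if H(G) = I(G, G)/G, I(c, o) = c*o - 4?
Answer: 132281632531/823116369 ≈ 160.71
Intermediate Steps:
I(c, o) = -4 + c*o
H(G) = (-4 + G**2)/G (H(G) = (-4 + G*G)/G = (-4 + G**2)/G)
(((-59 + 2)*70)/17657 + 3458/(-1137)) - H(-164) = (((-59 + 2)*70)/17657 + 3458/(-1137)) - (-164 - 4/(-164)) = (-57*70*(1/17657) + 3458*(-1/1137)) - (-164 - 4*(-1/164)) = (-3990*1/17657 - 3458/1137) - (-164 + 1/41) = (-3990/17657 - 3458/1137) - 1*(-6723/41) = -65594536/20076009 + 6723/41 = 132281632531/823116369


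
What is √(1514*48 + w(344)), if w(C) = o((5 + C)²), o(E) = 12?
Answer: 6*√2019 ≈ 269.60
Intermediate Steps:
w(C) = 12
√(1514*48 + w(344)) = √(1514*48 + 12) = √(72672 + 12) = √72684 = 6*√2019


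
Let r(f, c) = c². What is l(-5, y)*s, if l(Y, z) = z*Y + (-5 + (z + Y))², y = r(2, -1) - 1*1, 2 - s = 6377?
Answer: -637500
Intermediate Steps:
s = -6375 (s = 2 - 1*6377 = 2 - 6377 = -6375)
y = 0 (y = (-1)² - 1*1 = 1 - 1 = 0)
l(Y, z) = (-5 + Y + z)² + Y*z (l(Y, z) = Y*z + (-5 + (Y + z))² = Y*z + (-5 + Y + z)² = (-5 + Y + z)² + Y*z)
l(-5, y)*s = ((-5 - 5 + 0)² - 5*0)*(-6375) = ((-10)² + 0)*(-6375) = (100 + 0)*(-6375) = 100*(-6375) = -637500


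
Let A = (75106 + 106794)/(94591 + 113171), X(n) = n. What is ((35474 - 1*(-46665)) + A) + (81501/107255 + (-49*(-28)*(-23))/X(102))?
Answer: 5166549432362654/63136621045 ≈ 81831.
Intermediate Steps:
A = 90950/103881 (A = 181900/207762 = 181900*(1/207762) = 90950/103881 ≈ 0.87552)
((35474 - 1*(-46665)) + A) + (81501/107255 + (-49*(-28)*(-23))/X(102)) = ((35474 - 1*(-46665)) + 90950/103881) + (81501/107255 + (-49*(-28)*(-23))/102) = ((35474 + 46665) + 90950/103881) + (81501*(1/107255) + (1372*(-23))*(1/102)) = (82139 + 90950/103881) + (81501/107255 - 31556*1/102) = 8532772409/103881 + (81501/107255 - 15778/51) = 8532772409/103881 - 1688112839/5470005 = 5166549432362654/63136621045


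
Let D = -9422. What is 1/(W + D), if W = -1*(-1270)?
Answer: -1/8152 ≈ -0.00012267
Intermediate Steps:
W = 1270
1/(W + D) = 1/(1270 - 9422) = 1/(-8152) = -1/8152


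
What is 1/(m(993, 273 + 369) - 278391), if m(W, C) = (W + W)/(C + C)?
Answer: -214/59575343 ≈ -3.5921e-6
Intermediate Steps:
m(W, C) = W/C (m(W, C) = (2*W)/((2*C)) = (2*W)*(1/(2*C)) = W/C)
1/(m(993, 273 + 369) - 278391) = 1/(993/(273 + 369) - 278391) = 1/(993/642 - 278391) = 1/(993*(1/642) - 278391) = 1/(331/214 - 278391) = 1/(-59575343/214) = -214/59575343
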